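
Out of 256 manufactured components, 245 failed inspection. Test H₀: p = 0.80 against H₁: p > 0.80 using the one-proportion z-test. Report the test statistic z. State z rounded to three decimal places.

z = 6.281

With x = 245 successes in n = 256, p̂ = 0.95703.
Under H₀, SE = √(p₀(1−p₀)/n) = √(0.80·0.20/256) = √0.000625000 = 0.025000.
z = (p̂ − p₀)/SE = (0.95703 − 0.80)/0.025000 = 6.281.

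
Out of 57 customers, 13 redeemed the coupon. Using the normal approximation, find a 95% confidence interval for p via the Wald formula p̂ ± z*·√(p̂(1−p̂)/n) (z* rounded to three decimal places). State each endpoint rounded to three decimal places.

(0.119, 0.337)

With x = 13 successes in n = 57, p̂ = 0.22807.
SE = √(p̂(1−p̂)/n) = √(0.176054/57) = 0.055576.
For 95% confidence, z* = 1.960.
Margin of error: 1.960 × 0.055576 = 0.10893.
CI: 0.22807 ± 0.10893 = (0.119, 0.337).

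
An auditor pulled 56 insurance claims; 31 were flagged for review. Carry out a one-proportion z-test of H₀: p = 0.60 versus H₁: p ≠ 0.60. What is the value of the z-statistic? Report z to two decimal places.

z = -0.71

The sample proportion is 31/56 = 0.55357.
Null standard error: √(0.60·0.40/56) = √0.004285714 = 0.065465.
z = (0.55357 − 0.60)/0.065465 = -0.04643/0.065465 = -0.71.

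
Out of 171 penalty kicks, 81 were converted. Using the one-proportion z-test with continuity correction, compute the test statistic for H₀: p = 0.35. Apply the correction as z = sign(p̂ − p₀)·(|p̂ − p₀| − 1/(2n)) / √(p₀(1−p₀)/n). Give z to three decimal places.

z = 3.311

The sample proportion is 81/171 = 0.47368. p̂ − p₀ = 0.123684.
Continuity correction 1/(2n) = 1/342 = 0.002924.
Corrected numerator: |0.123684| − 0.002924 = 0.120760.
Under H₀, SE = √(p₀(1−p₀)/n) = √(0.35·0.65/171) = √0.001330409 = 0.036475.
z = +0.120760/0.036475 = 3.311.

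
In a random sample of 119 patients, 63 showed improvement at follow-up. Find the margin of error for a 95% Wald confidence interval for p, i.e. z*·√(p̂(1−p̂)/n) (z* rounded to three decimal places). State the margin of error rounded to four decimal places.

Sample proportion p̂ = 63/119 = 0.52941.
Standard error of p̂: √(0.249135/119) = √0.002093571 = 0.045756.
For 95% confidence, z* = 1.960.
ME = 1.960·0.045756 = 0.0897.

ME = 0.0897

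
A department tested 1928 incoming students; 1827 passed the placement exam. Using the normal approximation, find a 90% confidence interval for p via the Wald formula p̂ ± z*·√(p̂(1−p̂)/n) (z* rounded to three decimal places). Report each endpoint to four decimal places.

(0.9393, 0.9560)

Sample proportion p̂ = 1827/1928 = 0.94761.
SE = √(p̂(1−p̂)/n) = √(0.049642/1928) = 0.005074.
z* = 1.645 at the 90% level.
Margin of error: 1.645 × 0.005074 = 0.00835.
CI: 0.94761 ± 0.00835 = (0.9393, 0.9560).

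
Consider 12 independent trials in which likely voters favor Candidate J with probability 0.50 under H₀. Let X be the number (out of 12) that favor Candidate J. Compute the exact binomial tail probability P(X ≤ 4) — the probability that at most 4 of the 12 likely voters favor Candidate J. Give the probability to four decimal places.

P = 0.1938

X ~ Binomial(n=12, p=0.50).
P(X ≤ 4) = Σ_{j=0}^{4} C(12,j)·0.50^j·0.50^{12−j}.
= 0.000244 + 0.002930 + 0.016113 + 0.053711 + 0.120850 = 0.1938.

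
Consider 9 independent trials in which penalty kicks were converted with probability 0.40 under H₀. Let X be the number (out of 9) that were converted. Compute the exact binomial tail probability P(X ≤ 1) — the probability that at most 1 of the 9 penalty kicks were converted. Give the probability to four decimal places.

P = 0.0705

X is binomial with n = 9 and p = 0.40.
P(X ≤ 1) = C(9,0)·0.40^0·0.60^9 + C(9,1)·0.40^1·0.60^8.
= 0.010078 + 0.060466 = 0.0705.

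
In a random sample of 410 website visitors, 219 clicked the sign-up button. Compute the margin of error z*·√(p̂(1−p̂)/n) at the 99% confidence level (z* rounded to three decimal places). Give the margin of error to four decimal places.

Sample proportion p̂ = 219/410 = 0.53415.
SE = √(p̂(1−p̂)/n) = √(0.248834/410) = 0.024636.
z* = 2.576 at the 99% level.
Margin of error = z*·SE = 2.576 × 0.024636 = 0.0635.

ME = 0.0635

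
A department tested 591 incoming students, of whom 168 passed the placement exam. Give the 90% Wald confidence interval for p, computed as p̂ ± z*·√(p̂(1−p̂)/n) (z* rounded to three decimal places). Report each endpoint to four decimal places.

p̂ = 168/591 = 0.28426.
SE(p̂) = √(0.28426·0.71574/591) = 0.018554.
z* = 1.645 at the 90% level.
Margin = 1.645·0.018554 = 0.03052.
CI: 0.28426 ± 0.03052 = (0.2537, 0.3148).

(0.2537, 0.3148)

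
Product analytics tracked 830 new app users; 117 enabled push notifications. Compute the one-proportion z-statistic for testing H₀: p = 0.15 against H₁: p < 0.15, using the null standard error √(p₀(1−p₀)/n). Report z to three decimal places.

z = -0.729

The sample proportion is 117/830 = 0.14096.
SE₀ = √(0.15·0.85/830) = 0.012394.
z = (p̂ − p₀)/SE = (0.14096 − 0.15)/0.012394 = -0.729.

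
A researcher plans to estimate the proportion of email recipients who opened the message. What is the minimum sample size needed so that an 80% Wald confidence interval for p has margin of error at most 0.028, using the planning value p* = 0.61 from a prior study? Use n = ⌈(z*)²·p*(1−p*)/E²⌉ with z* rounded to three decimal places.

n = 499

z* = 1.282 at the 80% level.
p*(1−p*) = 0.61·0.39 = 0.2379.
Required n before rounding: 1.643524 × 0.2379 / 0.028² = 498.717.
⌈498.717⌉ = 499.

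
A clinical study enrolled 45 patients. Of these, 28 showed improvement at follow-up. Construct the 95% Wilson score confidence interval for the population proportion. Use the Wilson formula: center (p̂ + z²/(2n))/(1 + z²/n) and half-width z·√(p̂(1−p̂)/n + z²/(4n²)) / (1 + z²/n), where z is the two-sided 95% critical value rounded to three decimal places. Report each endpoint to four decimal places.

(0.4763, 0.7489)

p̂ = 28/45 = 0.62222; z = 1.960, so z² = 3.841600.
Denominator 1 + z²/n = 1 + 3.841600/45 = 1.085369.
Adjusted center: (0.62222 + z²/(2n))/1.085369 = 0.61261.
Radicand: p̂(1−p̂)/n + z²/(4n²) = 0.005223594 + 0.000474272 = 0.005697866.
Half-width = 1.960·√0.005697866/1.085369 = 0.13631.
So the interval runs from 0.4763 to 0.7489.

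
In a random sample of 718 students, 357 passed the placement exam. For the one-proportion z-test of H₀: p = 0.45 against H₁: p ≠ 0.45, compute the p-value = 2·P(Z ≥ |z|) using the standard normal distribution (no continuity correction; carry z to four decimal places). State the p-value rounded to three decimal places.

The sample proportion is 357/718 = 0.49721.
SE₀ = √(0.45·0.55/718) = 0.018566.
Test statistic (full precision, shown to 4 dp): z = (357/718 − 0.45)/SE₀ ≈ 2.5430.
p-value = 2·P(Z ≥ |z|) with z = 2.5430 → 0.011.

p-value = 0.011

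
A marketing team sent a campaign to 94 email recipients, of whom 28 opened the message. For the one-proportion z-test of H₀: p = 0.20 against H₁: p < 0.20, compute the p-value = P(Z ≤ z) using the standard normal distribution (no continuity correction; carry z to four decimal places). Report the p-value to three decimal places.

With x = 28 successes in n = 94, p̂ = 0.29787.
Under H₀, SE = √(p₀(1−p₀)/n) = √(0.20·0.80/94) = √0.001702128 = 0.041257.
Test statistic (full precision, shown to 4 dp): z = (28/94 − 0.20)/SE₀ ≈ 2.3723.
p-value = P(Z ≤ z) with z = 2.3723 → 0.991.

p-value = 0.991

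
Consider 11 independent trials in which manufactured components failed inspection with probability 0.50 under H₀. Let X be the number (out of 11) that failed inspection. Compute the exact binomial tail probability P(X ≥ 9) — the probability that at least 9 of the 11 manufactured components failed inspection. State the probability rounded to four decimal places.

X ~ Binomial(n=11, p=0.50).
P(X ≥ 9) = C(11,9)·0.50^9·0.50^2 + C(11,10)·0.50^10·0.50^1 + C(11,11)·0.50^11·0.50^0.
= 0.026855 + 0.005371 + 0.000488 = 0.0327.

P = 0.0327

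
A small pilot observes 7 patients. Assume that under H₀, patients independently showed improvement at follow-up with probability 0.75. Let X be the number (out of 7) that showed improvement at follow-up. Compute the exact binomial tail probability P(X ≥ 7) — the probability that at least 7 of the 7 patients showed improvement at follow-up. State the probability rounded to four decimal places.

P = 0.1335

X is binomial with n = 7 and p = 0.75.
P(X ≥ 7) = C(7,7)·0.75^7·0.25^0.
= 0.133484 = 0.1335.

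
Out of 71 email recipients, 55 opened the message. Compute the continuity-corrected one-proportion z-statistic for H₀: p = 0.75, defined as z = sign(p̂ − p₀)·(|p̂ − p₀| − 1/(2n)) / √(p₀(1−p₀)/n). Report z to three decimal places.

z = 0.343

The sample proportion is 55/71 = 0.77465. p̂ − p₀ = 0.024648.
Continuity correction 1/(2n) = 1/142 = 0.007042.
Corrected numerator: |0.024648| − 0.007042 = 0.017606.
Null standard error: √(0.75·0.25/71) = √0.002640845 = 0.051389.
z = (+)0.017606/0.051389 = 0.343.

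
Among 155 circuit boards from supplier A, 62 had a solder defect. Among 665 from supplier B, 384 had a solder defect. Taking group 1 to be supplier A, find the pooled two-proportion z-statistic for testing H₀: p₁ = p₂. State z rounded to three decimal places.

z = -3.994

Sample proportions: p̂₁ = 62/155 = 0.40000 and p̂₂ = 384/665 = 0.57744.
Pooled p̂ = (62+384)/(155+665) = 446/820 = 0.54390.
Pooled SE = √[0.2480726·0.00795537] ≈ 0.044424.
z = -0.17744/0.044424 = -3.994.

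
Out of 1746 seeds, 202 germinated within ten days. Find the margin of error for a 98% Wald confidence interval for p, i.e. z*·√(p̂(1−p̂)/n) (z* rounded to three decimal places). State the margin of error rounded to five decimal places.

ME = 0.01781

Sample proportion p̂ = 202/1746 = 0.11569.
Standard error of p̂: √(0.102308/1746) = √0.000058596 = 0.007655.
For 98% confidence, z* = 2.326.
ME = 2.326·0.007655 = 0.01781.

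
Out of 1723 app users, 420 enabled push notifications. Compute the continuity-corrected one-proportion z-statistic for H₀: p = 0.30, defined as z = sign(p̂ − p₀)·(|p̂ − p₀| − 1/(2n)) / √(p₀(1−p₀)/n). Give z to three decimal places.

z = -5.068

p̂ = 420/1723 = 0.24376. p̂ − p₀ = -0.056239.
1/(2n) = 0.000290.
Corrected numerator: |-0.056239| − 0.000290 = 0.055949.
Null standard error: √(0.30·0.70/1723) = √0.000121880 = 0.011040.
z = −0.055949/0.011040 = -5.068.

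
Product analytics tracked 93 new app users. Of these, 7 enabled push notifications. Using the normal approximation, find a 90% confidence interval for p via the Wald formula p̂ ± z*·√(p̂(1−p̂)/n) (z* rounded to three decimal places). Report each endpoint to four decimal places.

(0.0303, 0.1203)

Sample proportion p̂ = 7/93 = 0.07527.
Standard error of p̂: √(0.069603/93) = √0.000748424 = 0.027357.
The 90% critical value is z* = 1.645.
Margin = 1.645·0.027357 = 0.04500.
CI: 0.07527 ± 0.04500 = (0.0303, 0.1203).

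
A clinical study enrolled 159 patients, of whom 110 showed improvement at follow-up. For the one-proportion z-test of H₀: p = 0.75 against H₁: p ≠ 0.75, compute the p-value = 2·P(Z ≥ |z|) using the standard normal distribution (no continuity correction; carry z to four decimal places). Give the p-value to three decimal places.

p-value = 0.090

The sample proportion is 110/159 = 0.69182.
Under H₀, SE = √(p₀(1−p₀)/n) = √(0.75·0.25/159) = √0.001179245 = 0.034340.
z = (p̂ − p₀)/SE = (110/159 − 0.75)/0.034340 ≈ -1.6941.
From the standard normal, 2·P(Z ≥ |z|) = 0.090.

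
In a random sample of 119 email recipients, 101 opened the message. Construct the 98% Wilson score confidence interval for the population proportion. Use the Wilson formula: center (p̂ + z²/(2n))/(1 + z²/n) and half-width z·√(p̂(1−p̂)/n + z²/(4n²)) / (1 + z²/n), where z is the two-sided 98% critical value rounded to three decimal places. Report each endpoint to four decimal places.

(0.7573, 0.9098)

Here p̂ = 101/119 = 0.84874 and z = 2.326 (z² = 5.410276).
1 + z²/n = 1.045465.
Adjusted center: (0.84874 + z²/(2n))/1.045465 = 0.83357.
Radicand: p̂(1−p̂)/n + z²/(4n²) = 0.001078830 + 0.000095514 = 0.001174344.
Half-width = z·√(radicand)/denom = 2.326·0.034269/1.045465 = 0.07624.
So the interval runs from 0.7573 to 0.9098.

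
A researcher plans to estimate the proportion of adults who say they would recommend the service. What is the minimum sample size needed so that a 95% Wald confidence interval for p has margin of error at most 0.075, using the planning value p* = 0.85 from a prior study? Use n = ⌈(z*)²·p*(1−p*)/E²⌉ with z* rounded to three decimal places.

For 95% confidence, z* = 1.960.
p*(1−p*) = 0.1275.
Required n before rounding: 3.841600 × 0.1275 / 0.075² = 87.076.
Rounding up, n = 88.

n = 88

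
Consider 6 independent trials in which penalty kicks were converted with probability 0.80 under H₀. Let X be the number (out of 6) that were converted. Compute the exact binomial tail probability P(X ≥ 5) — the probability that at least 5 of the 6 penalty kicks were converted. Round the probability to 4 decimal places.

P = 0.6554

X is binomial with n = 6 and p = 0.80.
P(X ≥ 5) = C(6,5)·0.80^5·0.20^1 + C(6,6)·0.80^6·0.20^0.
= 0.393216 + 0.262144 = 0.6554.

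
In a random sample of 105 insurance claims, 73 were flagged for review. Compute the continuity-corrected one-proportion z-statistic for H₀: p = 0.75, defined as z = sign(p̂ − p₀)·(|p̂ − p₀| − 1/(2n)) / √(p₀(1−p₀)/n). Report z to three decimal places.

Sample proportion p̂ = 73/105 = 0.69524. p̂ − p₀ = -0.054762.
Continuity correction 1/(2n) = 1/210 = 0.004762.
Corrected numerator: |-0.054762| − 0.004762 = 0.050000.
Null standard error: √(0.75·0.25/105) = √0.001785714 = 0.042258.
z = (−)0.050000/0.042258 = -1.183.

z = -1.183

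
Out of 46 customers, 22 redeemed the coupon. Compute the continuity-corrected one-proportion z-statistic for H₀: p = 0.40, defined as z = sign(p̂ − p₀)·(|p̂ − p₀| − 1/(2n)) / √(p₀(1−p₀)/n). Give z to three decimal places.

p̂ = 22/46 = 0.47826. p̂ − p₀ = 0.078261.
Continuity correction 1/(2n) = 1/92 = 0.010870.
Corrected numerator: |0.078261| − 0.010870 = 0.067391.
Under H₀, SE = √(p₀(1−p₀)/n) = √(0.40·0.60/46) = √0.005217391 = 0.072232.
z = (+)0.067391/0.072232 = 0.933.

z = 0.933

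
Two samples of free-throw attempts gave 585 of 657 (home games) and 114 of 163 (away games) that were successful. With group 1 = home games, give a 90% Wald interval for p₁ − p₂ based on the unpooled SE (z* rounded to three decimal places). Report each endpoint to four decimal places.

p̂₁ = 585/657 = 0.89041, p̂₂ = 114/163 = 0.69939; p̂₁ − p̂₂ = 0.19102.
SE = √(0.000148523 + 0.001289847) = √0.001438370 = 0.037926.
For 90% confidence, z* = 1.645. Margin of error = 0.06239.
CI: 0.19102 ± 0.06239 = (0.1286, 0.2534).

(0.1286, 0.2534)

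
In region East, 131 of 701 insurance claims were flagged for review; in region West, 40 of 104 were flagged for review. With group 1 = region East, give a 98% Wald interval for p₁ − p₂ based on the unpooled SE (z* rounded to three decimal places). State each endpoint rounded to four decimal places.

p̂₁ = 131/701 = 0.18688, p̂₂ = 40/104 = 0.38462; p̂₁ − p̂₂ = -0.19774.
SE = √(0.000216766 + 0.002275831) = √0.002492597 = 0.049926.
z* = 2.326 at the 98% level. Margin of error = 0.11613.
Interval: -0.19774 ± 0.11613 → (-0.3139, -0.0816).

(-0.3139, -0.0816)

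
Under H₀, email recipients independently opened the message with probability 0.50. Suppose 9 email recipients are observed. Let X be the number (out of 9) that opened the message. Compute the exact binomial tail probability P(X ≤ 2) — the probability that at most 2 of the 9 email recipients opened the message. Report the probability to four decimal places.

P = 0.0898

X ~ Binomial(n=9, p=0.50).
P(X ≤ 2) = C(9,0)·0.50^0·0.50^9 + C(9,1)·0.50^1·0.50^8 + C(9,2)·0.50^2·0.50^7.
= 0.001953 + 0.017578 + 0.070312 = 0.0898.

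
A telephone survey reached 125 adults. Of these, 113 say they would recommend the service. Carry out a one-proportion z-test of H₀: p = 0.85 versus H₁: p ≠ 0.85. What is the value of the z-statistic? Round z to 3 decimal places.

p̂ = 113/125 = 0.90400.
Null standard error: √(0.85·0.15/125) = √0.001020000 = 0.031937.
z = (p̂ − p₀)/SE = (0.90400 − 0.85)/0.031937 = 1.691.

z = 1.691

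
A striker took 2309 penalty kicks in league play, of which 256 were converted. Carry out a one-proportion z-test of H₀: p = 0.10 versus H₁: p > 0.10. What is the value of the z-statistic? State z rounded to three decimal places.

z = 1.741

Sample proportion p̂ = 256/2309 = 0.11087.
Null standard error: √(0.10·0.90/2309) = √0.000038978 = 0.006243.
Test statistic: z = 0.01087/0.006243 = 1.741.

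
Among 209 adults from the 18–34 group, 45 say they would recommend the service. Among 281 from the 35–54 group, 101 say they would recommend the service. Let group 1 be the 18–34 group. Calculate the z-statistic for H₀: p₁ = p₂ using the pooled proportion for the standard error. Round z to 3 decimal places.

z = -3.450

Sample proportions: p̂₁ = 45/209 = 0.21531 and p̂₂ = 101/281 = 0.35943.
Pooled p̂ = (45+101)/(209+281) = 146/490 = 0.29796.
SE = √[p̂(1−p̂)(1/n₁+1/n₂)] = √[0.29796·0.70204·(1/209+1/281)] ≈ 0.041776.
z = -0.14412/0.041776 = -3.450.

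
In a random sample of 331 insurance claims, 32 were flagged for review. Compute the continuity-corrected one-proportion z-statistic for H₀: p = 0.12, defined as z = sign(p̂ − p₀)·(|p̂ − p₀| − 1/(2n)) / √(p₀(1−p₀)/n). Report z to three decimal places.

p̂ = 32/331 = 0.09668. p̂ − p₀ = -0.023323.
Continuity correction 1/(2n) = 1/662 = 0.001511.
Corrected numerator: |-0.023323| − 0.001511 = 0.021812.
SE₀ = √(0.12·0.88/331) = 0.017862.
z = −0.021812/0.017862 = -1.221.

z = -1.221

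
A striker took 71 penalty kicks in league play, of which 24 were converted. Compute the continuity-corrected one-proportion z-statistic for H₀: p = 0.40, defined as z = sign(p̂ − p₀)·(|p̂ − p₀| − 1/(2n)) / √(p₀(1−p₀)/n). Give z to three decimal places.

Sample proportion p̂ = 24/71 = 0.33803. p̂ − p₀ = -0.061972.
Continuity correction 1/(2n) = 1/142 = 0.007042.
Corrected numerator: |-0.061972| − 0.007042 = 0.054930.
SE₀ = √(0.40·0.60/71) = 0.058140.
z = −0.054930/0.058140 = -0.945.

z = -0.945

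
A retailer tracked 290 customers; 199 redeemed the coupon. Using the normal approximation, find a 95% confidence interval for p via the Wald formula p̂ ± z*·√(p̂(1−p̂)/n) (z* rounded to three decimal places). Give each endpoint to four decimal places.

The sample proportion is 199/290 = 0.68621.
Standard error of p̂: √(0.215327/290) = √0.000742507 = 0.027249.
The 95% critical value is z* = 1.960.
Margin = 1.960·0.027249 = 0.05341.
So the interval runs from 0.6328 to 0.7396.

(0.6328, 0.7396)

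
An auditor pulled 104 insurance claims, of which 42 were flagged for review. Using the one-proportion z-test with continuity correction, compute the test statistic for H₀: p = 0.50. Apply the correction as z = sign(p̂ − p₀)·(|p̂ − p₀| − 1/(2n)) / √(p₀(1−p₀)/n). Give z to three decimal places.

z = -1.863

p̂ = 42/104 = 0.40385. p̂ − p₀ = -0.096154.
Continuity correction 1/(2n) = 1/208 = 0.004808.
Corrected numerator: |-0.096154| − 0.004808 = 0.091346.
Null standard error: √(0.50·0.50/104) = √0.002403846 = 0.049029.
z = (−)0.091346/0.049029 = -1.863.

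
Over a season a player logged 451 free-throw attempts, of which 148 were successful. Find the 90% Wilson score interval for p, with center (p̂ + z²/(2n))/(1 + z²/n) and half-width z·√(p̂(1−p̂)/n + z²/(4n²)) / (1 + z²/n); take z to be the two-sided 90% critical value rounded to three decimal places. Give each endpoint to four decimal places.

(0.2929, 0.3655)

Here p̂ = 148/451 = 0.32816 and z = 1.645 (z² = 2.706025).
1 + z²/n = 1.006000.
Center = (0.32816 + 0.003000)/1.006000 = 0.32918.
Radicand: p̂(1−p̂)/n + z²/(4n²) = 0.000488849 + 0.000003326 = 0.000492175.
Half-width = z·√(radicand)/denom = 1.645·0.022185/1.006000 = 0.03628.
Interval: 0.32918 ± 0.03628 → (0.2929, 0.3655).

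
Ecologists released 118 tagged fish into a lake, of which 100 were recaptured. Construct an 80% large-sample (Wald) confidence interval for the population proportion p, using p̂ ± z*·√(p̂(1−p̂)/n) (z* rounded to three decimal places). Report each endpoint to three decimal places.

With x = 100 successes in n = 118, p̂ = 0.84746.
Standard error of p̂: √(0.129273/118) = √0.001095536 = 0.033099.
z* = 1.282 at the 80% level.
Margin of error: 1.282 × 0.033099 = 0.04243.
So the interval runs from 0.805 to 0.890.

(0.805, 0.890)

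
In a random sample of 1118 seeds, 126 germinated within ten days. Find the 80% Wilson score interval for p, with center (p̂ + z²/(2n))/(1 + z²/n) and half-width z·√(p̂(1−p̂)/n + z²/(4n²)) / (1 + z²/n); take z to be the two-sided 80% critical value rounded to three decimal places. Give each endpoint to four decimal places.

(0.1011, 0.1254)

Here p̂ = 126/1118 = 0.11270 and z = 1.282 (z² = 1.643524).
1 + z²/n = 1.001470.
Adjusted center: (0.11270 + z²/(2n))/1.001470 = 0.11327.
Radicand: p̂(1−p̂)/n + z²/(4n²) = 0.000089445 + 0.000000329 = 0.000089774.
Half-width = 1.282·√0.000089774/1.001470 = 0.01213.
CI: 0.11327 ± 0.01213 = (0.1011, 0.1254).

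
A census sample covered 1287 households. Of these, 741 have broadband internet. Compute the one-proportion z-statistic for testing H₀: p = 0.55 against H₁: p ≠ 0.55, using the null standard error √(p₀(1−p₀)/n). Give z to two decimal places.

z = 1.86

The sample proportion is 741/1287 = 0.57576.
SE₀ = √(0.55·0.45/1287) = 0.013868.
z = (p̂ − p₀)/SE = (0.57576 − 0.55)/0.013868 = 1.86.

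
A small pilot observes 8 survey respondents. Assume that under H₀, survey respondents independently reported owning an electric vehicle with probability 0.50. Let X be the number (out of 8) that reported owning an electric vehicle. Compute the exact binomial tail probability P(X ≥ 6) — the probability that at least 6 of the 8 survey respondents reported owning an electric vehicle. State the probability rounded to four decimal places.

P = 0.1445

X is binomial with n = 8 and p = 0.50.
P(X ≥ 6) = C(8,6)·0.50^6·0.50^2 + C(8,7)·0.50^7·0.50^1 + C(8,8)·0.50^8·0.50^0.
= 0.109375 + 0.031250 + 0.003906 = 0.1445.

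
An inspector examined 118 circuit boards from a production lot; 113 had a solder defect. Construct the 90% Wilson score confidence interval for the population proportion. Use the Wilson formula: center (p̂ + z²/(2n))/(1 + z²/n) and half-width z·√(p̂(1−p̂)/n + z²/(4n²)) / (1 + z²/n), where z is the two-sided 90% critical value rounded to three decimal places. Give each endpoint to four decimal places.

(0.9155, 0.9792)

p̂ = 113/118 = 0.95763; z = 1.645, so z² = 2.706025.
1 + z²/n = 1.022932.
Center = (0.95763 + 0.011466)/1.022932 = 0.94737.
Radicand: p̂(1−p̂)/n + z²/(4n²) = 0.000343876 + 0.000048586 = 0.000392462.
Half-width = z·√(radicand)/denom = 1.645·0.019811/1.022932 = 0.03186.
So the interval runs from 0.9155 to 0.9792.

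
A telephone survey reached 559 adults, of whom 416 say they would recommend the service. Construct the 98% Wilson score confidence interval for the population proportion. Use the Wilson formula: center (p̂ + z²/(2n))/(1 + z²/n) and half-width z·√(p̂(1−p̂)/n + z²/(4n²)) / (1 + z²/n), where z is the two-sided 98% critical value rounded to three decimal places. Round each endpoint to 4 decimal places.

(0.6991, 0.7846)

Here p̂ = 416/559 = 0.74419 and z = 2.326 (z² = 5.410276).
Denominator 1 + z²/n = 1 + 5.410276/559 = 1.009678.
Adjusted center: (0.74419 + z²/(2n))/1.009678 = 0.74185.
Radicand: p̂(1−p̂)/n + z²/(4n²) = 0.000340560 + 0.000004328 = 0.000344888.
Half-width = z·√(radicand)/denom = 2.326·0.018571/1.009678 = 0.04278.
Interval: 0.74185 ± 0.04278 → (0.6991, 0.7846).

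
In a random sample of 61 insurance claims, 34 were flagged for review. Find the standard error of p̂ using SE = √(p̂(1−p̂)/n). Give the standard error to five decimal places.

SE = 0.06360

The sample proportion is 34/61 = 0.55738.
p̂(1−p̂) = 0.55738·0.44262 = 0.246708.
SE = √(0.246708/61) = √0.004044393 = 0.06360.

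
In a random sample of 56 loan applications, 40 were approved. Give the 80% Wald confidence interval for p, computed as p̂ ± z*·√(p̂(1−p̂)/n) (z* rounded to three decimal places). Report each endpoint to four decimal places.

The sample proportion is 40/56 = 0.71429.
SE = √(p̂(1−p̂)/n) = √(0.204082/56) = 0.060368.
The 80% critical value is z* = 1.282.
Margin = 1.282·0.060368 = 0.07739.
CI: 0.71429 ± 0.07739 = (0.6369, 0.7917).

(0.6369, 0.7917)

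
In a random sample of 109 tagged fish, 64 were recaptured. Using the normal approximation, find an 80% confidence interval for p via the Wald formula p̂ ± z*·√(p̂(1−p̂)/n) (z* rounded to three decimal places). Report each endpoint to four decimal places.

The sample proportion is 64/109 = 0.58716.
SE(p̂) = √(0.58716·0.41284/109) = 0.047158.
The 80% critical value is z* = 1.282.
Margin of error: 1.282 × 0.047158 = 0.06046.
CI: 0.58716 ± 0.06046 = (0.5267, 0.6476).

(0.5267, 0.6476)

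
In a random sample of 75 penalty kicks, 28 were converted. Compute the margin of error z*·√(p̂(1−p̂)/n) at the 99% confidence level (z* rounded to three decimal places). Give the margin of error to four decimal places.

ME = 0.1439

With x = 28 successes in n = 75, p̂ = 0.37333.
SE(p̂) = √(0.37333·0.62667/75) = 0.055852.
z* = 2.576 at the 99% level.
Margin of error = z*·SE = 2.576 × 0.055852 = 0.1439.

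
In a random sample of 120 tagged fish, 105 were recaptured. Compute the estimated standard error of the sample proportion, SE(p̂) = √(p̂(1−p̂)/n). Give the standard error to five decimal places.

SE = 0.03019

Sample proportion p̂ = 105/120 = 0.87500.
p̂(1−p̂) = 0.109375.
SE = √(0.109375/120) = √0.000911458 = 0.03019.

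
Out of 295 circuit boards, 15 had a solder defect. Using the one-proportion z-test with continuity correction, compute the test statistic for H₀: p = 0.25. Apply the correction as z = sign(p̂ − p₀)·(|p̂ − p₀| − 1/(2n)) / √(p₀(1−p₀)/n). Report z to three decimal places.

With x = 15 successes in n = 295, p̂ = 0.05085. p̂ − p₀ = -0.199153.
Continuity correction 1/(2n) = 1/590 = 0.001695.
Corrected numerator: |-0.199153| − 0.001695 = 0.197458.
Under H₀, SE = √(p₀(1−p₀)/n) = √(0.25·0.75/295) = √0.000635593 = 0.025211.
z = −0.197458/0.025211 = -7.832.

z = -7.832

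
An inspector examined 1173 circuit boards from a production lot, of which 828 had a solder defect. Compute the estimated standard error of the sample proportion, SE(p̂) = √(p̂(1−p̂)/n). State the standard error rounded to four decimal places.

Sample proportion p̂ = 828/1173 = 0.70588.
p̂(1−p̂) = 0.70588·0.29412 = 0.207613.
Dividing by n and taking the root: √0.000176993 = 0.0133.

SE = 0.0133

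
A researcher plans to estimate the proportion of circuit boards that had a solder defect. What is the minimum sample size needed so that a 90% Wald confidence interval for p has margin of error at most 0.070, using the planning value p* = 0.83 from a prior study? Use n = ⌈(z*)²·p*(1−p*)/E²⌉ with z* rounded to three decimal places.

z* = 1.645 at the 90% level.
p*(1−p*) = 0.83·0.17 = 0.1411.
Required n before rounding: 2.706025 × 0.1411 / 0.070² = 77.922.
Rounding up, n = 78.

n = 78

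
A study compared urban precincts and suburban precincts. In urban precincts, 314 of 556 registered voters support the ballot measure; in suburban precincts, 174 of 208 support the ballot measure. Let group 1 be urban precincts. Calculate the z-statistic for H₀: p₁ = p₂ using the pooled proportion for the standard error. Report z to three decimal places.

z = -6.961

Sample proportions: p̂₁ = 314/556 = 0.56475 and p̂₂ = 174/208 = 0.83654.
Pooling: p̂ = 488/764 = 0.63874.
Pooled SE = √[0.2307503·0.00660625] ≈ 0.039043.
z = (p̂₁ − p̂₂)/SE = (0.56475 − 0.83654)/0.039043 = -0.27179/0.039043 = -6.961.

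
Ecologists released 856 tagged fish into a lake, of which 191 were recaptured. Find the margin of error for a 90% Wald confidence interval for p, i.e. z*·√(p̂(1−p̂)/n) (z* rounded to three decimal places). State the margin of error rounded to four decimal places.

The sample proportion is 191/856 = 0.22313.
Standard error of p̂: √(0.173343/856) = √0.000202504 = 0.014230.
For 90% confidence, z* = 1.645.
ME = 1.645·0.014230 = 0.0234.

ME = 0.0234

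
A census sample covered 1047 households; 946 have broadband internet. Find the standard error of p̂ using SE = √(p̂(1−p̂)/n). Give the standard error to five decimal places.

The sample proportion is 946/1047 = 0.90353.
p̂(1−p̂) = 0.90353·0.09647 = 0.087164.
Dividing by n and taking the root: √0.000083251 = 0.00912.

SE = 0.00912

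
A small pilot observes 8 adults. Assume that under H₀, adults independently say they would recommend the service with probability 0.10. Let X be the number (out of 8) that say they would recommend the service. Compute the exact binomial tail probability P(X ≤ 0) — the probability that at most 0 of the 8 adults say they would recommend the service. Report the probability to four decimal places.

X ~ Binomial(n=8, p=0.10).
P(X ≤ 0) = C(8,0)·0.10^0·0.90^8.
= 0.430467 = 0.4305.

P = 0.4305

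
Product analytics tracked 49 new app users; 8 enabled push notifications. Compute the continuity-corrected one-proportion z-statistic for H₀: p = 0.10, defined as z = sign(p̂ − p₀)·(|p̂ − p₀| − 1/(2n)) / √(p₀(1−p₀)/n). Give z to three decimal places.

The sample proportion is 8/49 = 0.16327. p̂ − p₀ = 0.063265.
Continuity correction 1/(2n) = 1/98 = 0.010204.
Corrected numerator: |0.063265| − 0.010204 = 0.053061.
SE₀ = √(0.10·0.90/49) = 0.042857.
z = +0.053061/0.042857 = 1.238.

z = 1.238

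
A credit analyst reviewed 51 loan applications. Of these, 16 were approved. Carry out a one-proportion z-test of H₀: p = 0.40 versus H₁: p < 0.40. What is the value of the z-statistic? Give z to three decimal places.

z = -1.258

Sample proportion p̂ = 16/51 = 0.31373.
SE₀ = √(0.40·0.60/51) = 0.068599.
Test statistic: z = -0.08627/0.068599 = -1.258.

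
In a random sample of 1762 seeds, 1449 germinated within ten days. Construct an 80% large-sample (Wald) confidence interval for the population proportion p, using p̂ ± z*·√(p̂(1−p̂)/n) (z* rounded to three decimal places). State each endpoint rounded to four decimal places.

p̂ = 1449/1762 = 0.82236.
SE = √(p̂(1−p̂)/n) = √(0.146083/1762) = 0.009105.
For 80% confidence, z* = 1.282.
Margin = 1.282·0.009105 = 0.01167.
Interval: 0.82236 ± 0.01167 → (0.8107, 0.8340).

(0.8107, 0.8340)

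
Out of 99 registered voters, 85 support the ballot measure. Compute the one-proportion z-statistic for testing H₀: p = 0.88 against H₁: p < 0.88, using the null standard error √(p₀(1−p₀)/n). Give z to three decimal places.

p̂ = 85/99 = 0.85859.
Under H₀, SE = √(p₀(1−p₀)/n) = √(0.88·0.12/99) = √0.001066667 = 0.032660.
Test statistic: z = -0.02141/0.032660 = -0.656.

z = -0.656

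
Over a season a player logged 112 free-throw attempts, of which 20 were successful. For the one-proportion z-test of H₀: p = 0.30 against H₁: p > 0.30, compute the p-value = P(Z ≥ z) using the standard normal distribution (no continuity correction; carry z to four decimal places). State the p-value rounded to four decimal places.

p-value = 0.9975

With x = 20 successes in n = 112, p̂ = 0.17857.
Null standard error: √(0.30·0.70/112) = √0.001875000 = 0.043301.
Test statistic (full precision, shown to 4 dp): z = (20/112 − 0.30)/SE₀ ≈ -2.8043.
From the standard normal, P(Z ≥ z) = 0.9975.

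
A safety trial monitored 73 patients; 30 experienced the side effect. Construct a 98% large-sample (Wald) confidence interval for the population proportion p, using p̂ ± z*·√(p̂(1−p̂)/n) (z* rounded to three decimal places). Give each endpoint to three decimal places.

The sample proportion is 30/73 = 0.41096.
SE(p̂) = √(0.41096·0.58904/73) = 0.057585.
The 98% critical value is z* = 2.326.
Margin = 2.326·0.057585 = 0.13394.
So the interval runs from 0.277 to 0.545.

(0.277, 0.545)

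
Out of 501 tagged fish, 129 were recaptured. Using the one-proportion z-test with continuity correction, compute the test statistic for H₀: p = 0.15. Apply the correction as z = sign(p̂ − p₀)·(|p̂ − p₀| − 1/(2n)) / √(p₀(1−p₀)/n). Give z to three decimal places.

p̂ = 129/501 = 0.25749. p̂ − p₀ = 0.107485.
Continuity correction 1/(2n) = 1/1002 = 0.000998.
Corrected numerator: |0.107485| − 0.000998 = 0.106487.
Null standard error: √(0.15·0.85/501) = √0.000254491 = 0.015953.
z = (+)0.106487/0.015953 = 6.675.

z = 6.675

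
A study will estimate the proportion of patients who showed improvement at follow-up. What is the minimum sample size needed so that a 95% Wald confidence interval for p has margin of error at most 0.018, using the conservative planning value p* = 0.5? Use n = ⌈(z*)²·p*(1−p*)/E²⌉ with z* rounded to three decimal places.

z* = 1.960 at the 95% level.
p*(1−p*) = 0.2500.
Required n before rounding: 3.841600 × 0.2500 / 0.018² = 2964.198.
⌈2964.198⌉ = 2965.

n = 2965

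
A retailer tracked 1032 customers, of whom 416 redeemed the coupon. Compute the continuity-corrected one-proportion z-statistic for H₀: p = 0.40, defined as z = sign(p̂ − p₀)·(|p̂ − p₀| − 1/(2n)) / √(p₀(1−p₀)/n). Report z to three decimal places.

With x = 416 successes in n = 1032, p̂ = 0.40310. p̂ − p₀ = 0.003101.
Continuity correction 1/(2n) = 1/2064 = 0.000484.
Corrected numerator: |0.003101| − 0.000484 = 0.002617.
SE₀ = √(0.40·0.60/1032) = 0.015250.
z = (+)0.002617/0.015250 = 0.172.

z = 0.172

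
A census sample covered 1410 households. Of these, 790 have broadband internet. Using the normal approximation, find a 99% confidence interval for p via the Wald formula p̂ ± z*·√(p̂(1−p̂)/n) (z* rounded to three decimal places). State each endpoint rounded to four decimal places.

(0.5262, 0.5943)

The sample proportion is 790/1410 = 0.56028.
SE = √(p̂(1−p̂)/n) = √(0.246366/1410) = 0.013218.
z* = 2.576 at the 99% level.
Margin = 2.576·0.013218 = 0.03405.
So the interval runs from 0.5262 to 0.5943.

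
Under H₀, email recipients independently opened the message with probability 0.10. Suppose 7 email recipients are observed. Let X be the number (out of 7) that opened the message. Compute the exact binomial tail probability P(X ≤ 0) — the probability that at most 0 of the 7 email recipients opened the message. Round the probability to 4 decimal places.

P = 0.4783

X is binomial with n = 7 and p = 0.10.
P(X ≤ 0) = C(7,0)·0.10^0·0.90^7.
= 0.478297 = 0.4783.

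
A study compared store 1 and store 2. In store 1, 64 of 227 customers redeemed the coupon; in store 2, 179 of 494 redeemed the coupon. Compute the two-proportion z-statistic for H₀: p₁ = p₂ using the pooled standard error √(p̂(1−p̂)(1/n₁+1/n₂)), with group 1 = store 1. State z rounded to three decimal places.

z = -2.121

p̂₁ = 64/227 = 0.28194, p̂₂ = 179/494 = 0.36235.
Pooling: p̂ = 243/721 = 0.33703.
Pooled SE = √[0.2234414·0.00642958] ≈ 0.037903.
z = (p̂₁ − p̂₂)/SE = (0.28194 − 0.36235)/0.037903 = -0.08041/0.037903 = -2.121.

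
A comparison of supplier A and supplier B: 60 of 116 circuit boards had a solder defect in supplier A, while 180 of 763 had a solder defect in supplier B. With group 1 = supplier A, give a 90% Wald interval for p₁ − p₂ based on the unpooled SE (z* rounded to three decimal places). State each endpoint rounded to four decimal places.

(0.2009, 0.3617)

p̂₁ = 0.51724, p̂₂ = 0.23591, so the observed difference is 0.28133.
SE = √(0.002152610 + 0.000236248) = √0.002388858 = 0.048876.
z* = 1.645 at the 90% level. Margin of error = 0.08040.
So the interval runs from 0.2009 to 0.3617.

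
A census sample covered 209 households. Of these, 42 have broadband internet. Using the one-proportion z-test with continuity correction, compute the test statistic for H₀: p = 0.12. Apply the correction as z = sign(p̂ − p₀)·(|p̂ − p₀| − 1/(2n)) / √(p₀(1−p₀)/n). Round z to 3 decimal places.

p̂ = 42/209 = 0.20096. p̂ − p₀ = 0.080957.
1/(2n) = 0.002392.
Corrected numerator: |0.080957| − 0.002392 = 0.078565.
Under H₀, SE = √(p₀(1−p₀)/n) = √(0.12·0.88/209) = √0.000505263 = 0.022478.
z = (+)0.078565/0.022478 = 3.495.

z = 3.495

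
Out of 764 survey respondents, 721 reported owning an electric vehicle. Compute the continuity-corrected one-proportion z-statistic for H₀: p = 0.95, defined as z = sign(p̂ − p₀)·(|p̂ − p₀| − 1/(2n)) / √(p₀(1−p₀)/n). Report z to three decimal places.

The sample proportion is 721/764 = 0.94372. p̂ − p₀ = -0.006283.
Continuity correction 1/(2n) = 1/1528 = 0.000654.
Corrected numerator: |-0.006283| − 0.000654 = 0.005629.
Null standard error: √(0.95·0.05/764) = √0.000062173 = 0.007885.
z = (−)0.005629/0.007885 = -0.714.

z = -0.714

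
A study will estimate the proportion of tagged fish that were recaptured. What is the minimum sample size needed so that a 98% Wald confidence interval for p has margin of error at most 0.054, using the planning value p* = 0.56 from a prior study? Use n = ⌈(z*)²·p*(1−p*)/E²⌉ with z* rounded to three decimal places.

z* = 2.326 at the 98% level.
p*(1−p*) = 0.56·0.44 = 0.2464.
(z*)²·p*(1−p*)/E² = 5.410276·0.2464/0.002916 = 457.165.
⌈457.165⌉ = 458.

n = 458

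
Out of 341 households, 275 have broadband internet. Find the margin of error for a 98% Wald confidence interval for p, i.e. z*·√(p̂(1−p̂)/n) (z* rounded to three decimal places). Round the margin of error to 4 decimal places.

ME = 0.0498

p̂ = 275/341 = 0.80645.
Standard error of p̂: √(0.156087/341) = √0.000457734 = 0.021395.
The 98% critical value is z* = 2.326.
So ME = 0.0498.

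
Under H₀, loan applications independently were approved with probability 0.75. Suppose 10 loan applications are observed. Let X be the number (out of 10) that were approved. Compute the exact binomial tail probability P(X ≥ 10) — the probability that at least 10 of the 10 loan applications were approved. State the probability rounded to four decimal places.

X ~ Binomial(n=10, p=0.75).
P(X ≥ 10) = C(10,10)·0.75^10·0.25^0.
= 0.056314 = 0.0563.

P = 0.0563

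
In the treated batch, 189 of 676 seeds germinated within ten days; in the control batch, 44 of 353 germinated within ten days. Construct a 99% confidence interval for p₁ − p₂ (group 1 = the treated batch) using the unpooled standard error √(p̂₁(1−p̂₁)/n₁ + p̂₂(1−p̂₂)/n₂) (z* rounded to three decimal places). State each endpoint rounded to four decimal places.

(0.0915, 0.2184)

p̂₁ = 189/676 = 0.27959, p̂₂ = 44/353 = 0.12465; p̂₁ − p̂₂ = 0.15494.
SE = √(0.000297955 + 0.000309091) = √0.000607046 = 0.024638.
For 99% confidence, z* = 2.576. Margin of error = 0.06347.
CI: 0.15494 ± 0.06347 = (0.0915, 0.2184).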